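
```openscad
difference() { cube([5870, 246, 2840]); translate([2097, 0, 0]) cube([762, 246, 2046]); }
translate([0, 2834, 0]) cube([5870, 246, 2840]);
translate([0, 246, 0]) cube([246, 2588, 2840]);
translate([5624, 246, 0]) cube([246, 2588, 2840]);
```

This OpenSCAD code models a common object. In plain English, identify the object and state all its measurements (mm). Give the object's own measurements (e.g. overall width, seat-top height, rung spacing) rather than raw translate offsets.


A single room: four walls, each 2840 mm tall and 246 mm thick, enclosing an outside footprint 5870×3080 mm (x × y), no floor or roof. The front and back walls (−y and +y sides) run the full x-width; the side walls fit between their inner faces. A door opening 762 mm wide and 2046 mm tall is cut through the front wall from the floor up, its −x edge 2097 mm from the wall's −x end.


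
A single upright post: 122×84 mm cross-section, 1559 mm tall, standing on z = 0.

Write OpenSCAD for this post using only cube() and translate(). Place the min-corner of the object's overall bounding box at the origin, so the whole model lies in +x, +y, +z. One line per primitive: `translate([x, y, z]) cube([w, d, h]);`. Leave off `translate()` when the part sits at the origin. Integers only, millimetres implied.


cube([122, 84, 1559]);


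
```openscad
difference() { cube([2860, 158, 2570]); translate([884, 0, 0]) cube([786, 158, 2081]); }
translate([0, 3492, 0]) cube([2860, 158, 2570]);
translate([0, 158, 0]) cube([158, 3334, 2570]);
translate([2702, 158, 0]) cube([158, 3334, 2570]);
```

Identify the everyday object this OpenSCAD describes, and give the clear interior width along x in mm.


A single room. The interior width is 2544 mm.

Four walls enclosing a rectangle with a door in the front wall — a room. Outside width 2860 minus two 158 mm walls gives 2544 mm.


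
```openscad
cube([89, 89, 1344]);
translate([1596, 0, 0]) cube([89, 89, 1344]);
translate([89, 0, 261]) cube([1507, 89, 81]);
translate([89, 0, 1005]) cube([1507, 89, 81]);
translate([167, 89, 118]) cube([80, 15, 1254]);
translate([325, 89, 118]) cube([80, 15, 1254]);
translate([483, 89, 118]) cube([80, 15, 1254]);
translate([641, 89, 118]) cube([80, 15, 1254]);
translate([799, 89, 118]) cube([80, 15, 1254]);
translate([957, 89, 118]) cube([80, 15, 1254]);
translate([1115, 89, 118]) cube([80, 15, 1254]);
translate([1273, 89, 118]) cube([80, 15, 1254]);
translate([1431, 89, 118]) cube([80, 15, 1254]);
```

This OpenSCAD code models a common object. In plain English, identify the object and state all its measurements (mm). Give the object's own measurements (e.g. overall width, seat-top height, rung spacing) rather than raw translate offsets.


A fence section. Two 89×89 mm posts, 1344 mm tall, stand on the floor with a clear span of 1507 mm between their inner faces. Two horizontal rails of 89×81 mm section span the gap between the posts with their undersides at z = 261 mm and z = 1005 mm, flush with the posts' −y face. 9 pickets, each 80 mm wide, 15 mm thick and 1254 mm tall, are fixed to the +y face of the rails with their bottoms at z = 118 mm, spaced across the span with a 78 mm gap after the −x post and between neighbouring pickets, with 85 mm left before the +x post.


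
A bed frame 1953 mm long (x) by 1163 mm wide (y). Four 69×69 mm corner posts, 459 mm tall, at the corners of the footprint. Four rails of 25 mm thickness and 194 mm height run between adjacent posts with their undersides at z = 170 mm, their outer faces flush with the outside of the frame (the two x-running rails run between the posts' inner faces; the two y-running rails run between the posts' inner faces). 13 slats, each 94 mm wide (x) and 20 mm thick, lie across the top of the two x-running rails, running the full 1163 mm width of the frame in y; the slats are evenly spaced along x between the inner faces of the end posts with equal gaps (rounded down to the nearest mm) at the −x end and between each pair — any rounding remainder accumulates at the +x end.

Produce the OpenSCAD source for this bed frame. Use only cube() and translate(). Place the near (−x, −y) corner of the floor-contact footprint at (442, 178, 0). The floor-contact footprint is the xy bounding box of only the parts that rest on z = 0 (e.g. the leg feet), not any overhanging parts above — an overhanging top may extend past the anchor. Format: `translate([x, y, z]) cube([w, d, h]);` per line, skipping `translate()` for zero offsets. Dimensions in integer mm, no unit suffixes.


translate([442, 178, 0]) cube([69, 69, 459]);
translate([442, 1272, 0]) cube([69, 69, 459]);
translate([2326, 178, 0]) cube([69, 69, 459]);
translate([2326, 1272, 0]) cube([69, 69, 459]);
translate([511, 178, 170]) cube([1815, 25, 194]);
translate([511, 1316, 170]) cube([1815, 25, 194]);
translate([442, 247, 170]) cube([25, 1025, 194]);
translate([2370, 247, 170]) cube([25, 1025, 194]);
translate([553, 178, 364]) cube([94, 1163, 20]);
translate([689, 178, 364]) cube([94, 1163, 20]);
translate([825, 178, 364]) cube([94, 1163, 20]);
translate([961, 178, 364]) cube([94, 1163, 20]);
translate([1097, 178, 364]) cube([94, 1163, 20]);
translate([1233, 178, 364]) cube([94, 1163, 20]);
translate([1369, 178, 364]) cube([94, 1163, 20]);
translate([1505, 178, 364]) cube([94, 1163, 20]);
translate([1641, 178, 364]) cube([94, 1163, 20]);
translate([1777, 178, 364]) cube([94, 1163, 20]);
translate([1913, 178, 364]) cube([94, 1163, 20]);
translate([2049, 178, 364]) cube([94, 1163, 20]);
translate([2185, 178, 364]) cube([94, 1163, 20]);


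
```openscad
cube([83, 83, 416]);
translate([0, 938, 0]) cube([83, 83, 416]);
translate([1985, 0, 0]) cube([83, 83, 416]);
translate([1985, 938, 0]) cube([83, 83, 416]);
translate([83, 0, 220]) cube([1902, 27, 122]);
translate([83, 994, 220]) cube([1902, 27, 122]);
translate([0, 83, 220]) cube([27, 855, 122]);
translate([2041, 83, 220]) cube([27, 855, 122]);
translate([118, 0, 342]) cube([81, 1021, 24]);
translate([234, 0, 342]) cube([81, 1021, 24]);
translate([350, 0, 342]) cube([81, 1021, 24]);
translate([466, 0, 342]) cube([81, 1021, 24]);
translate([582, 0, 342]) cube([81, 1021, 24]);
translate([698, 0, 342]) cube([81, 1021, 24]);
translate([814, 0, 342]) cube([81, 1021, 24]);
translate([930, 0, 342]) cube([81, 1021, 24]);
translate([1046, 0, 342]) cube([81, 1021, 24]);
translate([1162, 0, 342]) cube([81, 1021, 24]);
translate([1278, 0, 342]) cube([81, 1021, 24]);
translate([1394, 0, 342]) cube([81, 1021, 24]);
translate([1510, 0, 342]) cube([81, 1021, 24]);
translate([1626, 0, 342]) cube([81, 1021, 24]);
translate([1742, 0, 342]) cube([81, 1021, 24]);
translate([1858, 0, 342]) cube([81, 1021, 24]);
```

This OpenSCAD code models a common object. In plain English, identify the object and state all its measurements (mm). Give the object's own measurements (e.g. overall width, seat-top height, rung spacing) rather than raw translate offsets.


A bed frame 2068 mm long (x) by 1021 mm wide (y). Four 83×83 mm corner posts, 416 mm tall, at the corners of the footprint. Four rails of 27 mm thickness and 122 mm height run between adjacent posts with their undersides at z = 220 mm, their outer faces flush with the outside of the frame (the two x-running rails run between the posts' inner faces; the two y-running rails run between the posts' inner faces). 16 slats, each 81 mm wide (x) and 24 mm thick, lie across the top of the two x-running rails, running the full 1021 mm width of the frame in y; along x they sit between the end posts with a 35 mm gap after the −x posts and between neighbouring slats, leaving 46 mm before the +x posts.


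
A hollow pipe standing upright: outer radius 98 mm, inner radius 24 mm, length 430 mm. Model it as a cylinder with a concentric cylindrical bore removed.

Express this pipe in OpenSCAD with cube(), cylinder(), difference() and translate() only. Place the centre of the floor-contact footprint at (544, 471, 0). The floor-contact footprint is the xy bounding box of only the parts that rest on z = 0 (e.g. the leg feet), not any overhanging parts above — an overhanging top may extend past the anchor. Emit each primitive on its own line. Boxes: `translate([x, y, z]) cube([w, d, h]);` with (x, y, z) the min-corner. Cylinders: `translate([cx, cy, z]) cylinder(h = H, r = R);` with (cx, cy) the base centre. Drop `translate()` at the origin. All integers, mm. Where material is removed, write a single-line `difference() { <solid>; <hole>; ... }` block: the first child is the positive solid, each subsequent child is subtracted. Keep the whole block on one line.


difference() { translate([544, 471, 0]) cylinder(h = 430, r = 98); translate([544, 471, 0]) cylinder(h = 430, r = 24); }


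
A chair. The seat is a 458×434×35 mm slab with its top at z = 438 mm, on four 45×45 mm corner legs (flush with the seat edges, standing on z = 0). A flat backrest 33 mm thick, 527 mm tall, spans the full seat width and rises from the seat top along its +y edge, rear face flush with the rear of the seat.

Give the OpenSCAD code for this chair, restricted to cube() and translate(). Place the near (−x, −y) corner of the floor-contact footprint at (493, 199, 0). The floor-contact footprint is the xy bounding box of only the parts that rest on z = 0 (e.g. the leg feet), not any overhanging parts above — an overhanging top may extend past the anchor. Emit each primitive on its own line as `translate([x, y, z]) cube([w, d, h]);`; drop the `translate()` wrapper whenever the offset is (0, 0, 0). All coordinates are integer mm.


translate([493, 199, 403]) cube([458, 434, 35]);
translate([493, 199, 0]) cube([45, 45, 403]);
translate([906, 199, 0]) cube([45, 45, 403]);
translate([493, 588, 0]) cube([45, 45, 403]);
translate([906, 588, 0]) cube([45, 45, 403]);
translate([493, 600, 438]) cube([458, 33, 527]);


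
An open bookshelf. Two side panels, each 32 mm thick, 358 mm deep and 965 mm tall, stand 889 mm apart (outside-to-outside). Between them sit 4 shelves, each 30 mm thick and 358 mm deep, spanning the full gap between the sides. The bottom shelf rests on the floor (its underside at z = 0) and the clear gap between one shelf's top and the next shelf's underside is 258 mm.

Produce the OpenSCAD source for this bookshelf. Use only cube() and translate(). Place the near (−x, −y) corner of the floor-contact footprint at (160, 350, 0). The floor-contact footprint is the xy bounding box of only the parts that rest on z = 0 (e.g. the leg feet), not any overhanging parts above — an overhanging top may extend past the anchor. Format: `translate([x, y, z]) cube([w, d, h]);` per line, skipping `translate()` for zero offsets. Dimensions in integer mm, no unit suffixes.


translate([160, 350, 0]) cube([32, 358, 965]);
translate([1017, 350, 0]) cube([32, 358, 965]);
translate([192, 350, 0]) cube([825, 358, 30]);
translate([192, 350, 288]) cube([825, 358, 30]);
translate([192, 350, 576]) cube([825, 358, 30]);
translate([192, 350, 864]) cube([825, 358, 30]);


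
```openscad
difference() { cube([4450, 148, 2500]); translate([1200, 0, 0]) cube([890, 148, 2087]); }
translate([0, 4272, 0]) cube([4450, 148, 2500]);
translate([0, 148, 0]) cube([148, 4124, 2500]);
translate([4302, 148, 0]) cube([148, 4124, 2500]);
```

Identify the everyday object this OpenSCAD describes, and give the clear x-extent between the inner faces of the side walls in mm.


A single room. The interior width is 4154 mm.

Four walls enclosing a rectangle with a door in the front wall — a room. Outside width 4450 minus two 148 mm walls gives 4154 mm.


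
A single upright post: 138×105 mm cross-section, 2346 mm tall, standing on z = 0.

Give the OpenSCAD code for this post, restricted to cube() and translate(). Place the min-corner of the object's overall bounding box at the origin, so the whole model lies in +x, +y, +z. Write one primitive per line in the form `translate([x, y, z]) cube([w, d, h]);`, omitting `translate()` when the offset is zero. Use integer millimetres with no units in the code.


cube([138, 105, 2346]);


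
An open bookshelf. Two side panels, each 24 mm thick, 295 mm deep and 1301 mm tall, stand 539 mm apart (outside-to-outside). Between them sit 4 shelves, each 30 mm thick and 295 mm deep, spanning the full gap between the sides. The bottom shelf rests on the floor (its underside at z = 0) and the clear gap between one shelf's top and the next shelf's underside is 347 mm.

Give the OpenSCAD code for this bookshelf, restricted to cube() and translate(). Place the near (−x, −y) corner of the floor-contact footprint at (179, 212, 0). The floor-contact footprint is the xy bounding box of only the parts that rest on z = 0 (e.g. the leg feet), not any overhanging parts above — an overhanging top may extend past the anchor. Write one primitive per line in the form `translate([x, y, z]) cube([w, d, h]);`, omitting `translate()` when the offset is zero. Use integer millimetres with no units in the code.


translate([179, 212, 0]) cube([24, 295, 1301]);
translate([694, 212, 0]) cube([24, 295, 1301]);
translate([203, 212, 0]) cube([491, 295, 30]);
translate([203, 212, 377]) cube([491, 295, 30]);
translate([203, 212, 754]) cube([491, 295, 30]);
translate([203, 212, 1131]) cube([491, 295, 30]);


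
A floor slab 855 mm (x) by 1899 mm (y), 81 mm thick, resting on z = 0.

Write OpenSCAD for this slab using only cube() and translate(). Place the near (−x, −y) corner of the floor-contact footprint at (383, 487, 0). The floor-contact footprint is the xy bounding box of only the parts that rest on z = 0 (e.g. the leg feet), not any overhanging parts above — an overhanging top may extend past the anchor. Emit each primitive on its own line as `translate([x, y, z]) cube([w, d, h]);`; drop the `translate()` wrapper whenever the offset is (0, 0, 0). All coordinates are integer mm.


translate([383, 487, 0]) cube([855, 1899, 81]);


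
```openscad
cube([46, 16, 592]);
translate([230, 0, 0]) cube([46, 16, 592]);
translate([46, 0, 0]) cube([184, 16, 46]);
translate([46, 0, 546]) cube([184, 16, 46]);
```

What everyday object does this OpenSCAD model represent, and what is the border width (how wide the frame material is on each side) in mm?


A picture frame. The border width is 46 mm.

Four thin pieces enclosing a rectangular opening — a picture frame. The two full-height stiles are 592 mm tall; the top rail sits at z = 546 and is 46 mm tall, so the border above the opening is 592 − 546 = 46 mm, matching the stile x-width.


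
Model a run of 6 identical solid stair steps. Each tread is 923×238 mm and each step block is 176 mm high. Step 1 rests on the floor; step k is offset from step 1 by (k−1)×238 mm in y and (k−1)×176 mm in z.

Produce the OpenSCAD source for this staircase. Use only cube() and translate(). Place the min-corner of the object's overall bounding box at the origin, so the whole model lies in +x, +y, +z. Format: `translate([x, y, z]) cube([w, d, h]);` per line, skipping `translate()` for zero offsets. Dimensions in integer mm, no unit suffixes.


cube([923, 238, 176]);
translate([0, 238, 176]) cube([923, 238, 176]);
translate([0, 476, 352]) cube([923, 238, 176]);
translate([0, 714, 528]) cube([923, 238, 176]);
translate([0, 952, 704]) cube([923, 238, 176]);
translate([0, 1190, 880]) cube([923, 238, 176]);


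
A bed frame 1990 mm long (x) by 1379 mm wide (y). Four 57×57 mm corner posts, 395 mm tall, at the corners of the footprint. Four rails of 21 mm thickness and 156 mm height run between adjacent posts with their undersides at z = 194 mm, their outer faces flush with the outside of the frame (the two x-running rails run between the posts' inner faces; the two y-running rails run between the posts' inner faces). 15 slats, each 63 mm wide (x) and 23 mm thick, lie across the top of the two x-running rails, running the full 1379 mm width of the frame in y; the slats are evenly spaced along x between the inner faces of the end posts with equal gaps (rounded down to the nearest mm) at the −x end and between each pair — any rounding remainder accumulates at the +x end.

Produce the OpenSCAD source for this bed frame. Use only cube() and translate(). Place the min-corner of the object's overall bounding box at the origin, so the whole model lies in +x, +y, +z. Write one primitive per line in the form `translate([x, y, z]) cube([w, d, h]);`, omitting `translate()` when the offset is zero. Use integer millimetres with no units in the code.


cube([57, 57, 395]);
translate([0, 1322, 0]) cube([57, 57, 395]);
translate([1933, 0, 0]) cube([57, 57, 395]);
translate([1933, 1322, 0]) cube([57, 57, 395]);
translate([57, 0, 194]) cube([1876, 21, 156]);
translate([57, 1358, 194]) cube([1876, 21, 156]);
translate([0, 57, 194]) cube([21, 1265, 156]);
translate([1969, 57, 194]) cube([21, 1265, 156]);
translate([115, 0, 350]) cube([63, 1379, 23]);
translate([236, 0, 350]) cube([63, 1379, 23]);
translate([357, 0, 350]) cube([63, 1379, 23]);
translate([478, 0, 350]) cube([63, 1379, 23]);
translate([599, 0, 350]) cube([63, 1379, 23]);
translate([720, 0, 350]) cube([63, 1379, 23]);
translate([841, 0, 350]) cube([63, 1379, 23]);
translate([962, 0, 350]) cube([63, 1379, 23]);
translate([1083, 0, 350]) cube([63, 1379, 23]);
translate([1204, 0, 350]) cube([63, 1379, 23]);
translate([1325, 0, 350]) cube([63, 1379, 23]);
translate([1446, 0, 350]) cube([63, 1379, 23]);
translate([1567, 0, 350]) cube([63, 1379, 23]);
translate([1688, 0, 350]) cube([63, 1379, 23]);
translate([1809, 0, 350]) cube([63, 1379, 23]);


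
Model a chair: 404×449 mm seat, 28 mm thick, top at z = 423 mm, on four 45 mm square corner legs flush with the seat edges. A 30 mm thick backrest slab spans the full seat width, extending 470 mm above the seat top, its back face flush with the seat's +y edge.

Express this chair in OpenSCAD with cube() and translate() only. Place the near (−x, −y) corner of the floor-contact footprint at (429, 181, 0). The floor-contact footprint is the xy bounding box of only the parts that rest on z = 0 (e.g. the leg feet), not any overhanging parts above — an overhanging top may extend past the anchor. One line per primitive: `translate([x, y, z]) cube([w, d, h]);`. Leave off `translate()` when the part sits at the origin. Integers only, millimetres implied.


translate([429, 181, 395]) cube([404, 449, 28]);
translate([429, 181, 0]) cube([45, 45, 395]);
translate([788, 181, 0]) cube([45, 45, 395]);
translate([429, 585, 0]) cube([45, 45, 395]);
translate([788, 585, 0]) cube([45, 45, 395]);
translate([429, 600, 423]) cube([404, 30, 470]);


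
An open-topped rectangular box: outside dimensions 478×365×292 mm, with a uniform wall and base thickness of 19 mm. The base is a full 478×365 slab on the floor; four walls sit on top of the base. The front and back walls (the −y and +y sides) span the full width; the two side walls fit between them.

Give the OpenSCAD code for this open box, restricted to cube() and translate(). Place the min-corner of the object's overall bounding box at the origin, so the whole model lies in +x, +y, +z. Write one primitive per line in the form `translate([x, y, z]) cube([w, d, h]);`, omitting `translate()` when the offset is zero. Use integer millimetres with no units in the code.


cube([478, 365, 19]);
translate([0, 0, 19]) cube([478, 19, 273]);
translate([0, 346, 19]) cube([478, 19, 273]);
translate([0, 19, 19]) cube([19, 327, 273]);
translate([459, 19, 19]) cube([19, 327, 273]);


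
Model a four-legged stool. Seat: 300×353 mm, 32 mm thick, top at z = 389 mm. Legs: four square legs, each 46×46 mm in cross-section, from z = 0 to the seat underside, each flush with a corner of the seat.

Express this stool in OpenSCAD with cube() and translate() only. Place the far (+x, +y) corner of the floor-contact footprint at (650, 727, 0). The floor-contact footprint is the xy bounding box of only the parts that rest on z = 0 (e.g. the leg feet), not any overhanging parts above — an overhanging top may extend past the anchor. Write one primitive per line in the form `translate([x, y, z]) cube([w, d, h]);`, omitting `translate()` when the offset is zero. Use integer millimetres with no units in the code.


translate([350, 374, 357]) cube([300, 353, 32]);
translate([350, 374, 0]) cube([46, 46, 357]);
translate([604, 374, 0]) cube([46, 46, 357]);
translate([350, 681, 0]) cube([46, 46, 357]);
translate([604, 681, 0]) cube([46, 46, 357]);


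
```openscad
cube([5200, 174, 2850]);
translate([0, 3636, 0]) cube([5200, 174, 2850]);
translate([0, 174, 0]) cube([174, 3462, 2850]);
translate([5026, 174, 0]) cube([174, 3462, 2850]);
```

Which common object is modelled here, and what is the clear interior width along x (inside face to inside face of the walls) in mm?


A house (or room) frame. The interior width is 4852 mm.

Four 2850 mm walls enclosing a rectangle with no floor or roof — a room or house frame. Outside width is 5200 mm and wall thickness is 174 mm, so the interior width is 5200 − 2 × 174 = 4852 mm.


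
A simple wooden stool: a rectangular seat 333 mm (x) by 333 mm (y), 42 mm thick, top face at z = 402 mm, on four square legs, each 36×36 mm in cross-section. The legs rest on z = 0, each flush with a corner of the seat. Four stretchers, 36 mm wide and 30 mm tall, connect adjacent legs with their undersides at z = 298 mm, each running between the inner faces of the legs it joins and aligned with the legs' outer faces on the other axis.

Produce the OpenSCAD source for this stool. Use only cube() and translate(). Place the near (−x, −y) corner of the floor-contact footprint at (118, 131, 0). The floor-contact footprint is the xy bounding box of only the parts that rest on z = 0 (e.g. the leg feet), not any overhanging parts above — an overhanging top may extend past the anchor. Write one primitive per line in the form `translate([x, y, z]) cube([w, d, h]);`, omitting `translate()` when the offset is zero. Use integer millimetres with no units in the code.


// leg_h = 402 - 42 = 360
// stretcher span = 333 - 2*36 = 261
translate([118, 131, 360]) cube([333, 333, 42]);
translate([118, 131, 0]) cube([36, 36, 360]);
translate([415, 131, 0]) cube([36, 36, 360]);
translate([118, 428, 0]) cube([36, 36, 360]);
translate([415, 428, 0]) cube([36, 36, 360]);
translate([154, 131, 298]) cube([261, 36, 30]);
translate([154, 428, 298]) cube([261, 36, 30]);
translate([118, 167, 298]) cube([36, 261, 30]);
translate([415, 167, 298]) cube([36, 261, 30]);


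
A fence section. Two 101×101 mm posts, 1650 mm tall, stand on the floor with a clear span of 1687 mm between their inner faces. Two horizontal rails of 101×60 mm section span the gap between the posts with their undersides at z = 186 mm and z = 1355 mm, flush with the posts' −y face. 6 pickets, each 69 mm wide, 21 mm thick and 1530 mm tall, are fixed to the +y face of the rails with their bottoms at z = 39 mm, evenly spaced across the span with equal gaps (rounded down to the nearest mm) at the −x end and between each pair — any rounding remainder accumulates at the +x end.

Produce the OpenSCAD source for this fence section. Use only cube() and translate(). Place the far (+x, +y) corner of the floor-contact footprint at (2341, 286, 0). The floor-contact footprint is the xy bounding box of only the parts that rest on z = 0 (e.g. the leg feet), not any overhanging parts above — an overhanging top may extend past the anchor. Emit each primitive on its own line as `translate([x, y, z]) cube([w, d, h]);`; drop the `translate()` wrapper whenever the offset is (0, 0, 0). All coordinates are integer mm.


translate([452, 185, 0]) cube([101, 101, 1650]);
translate([2240, 185, 0]) cube([101, 101, 1650]);
translate([553, 185, 186]) cube([1687, 101, 60]);
translate([553, 185, 1355]) cube([1687, 101, 60]);
translate([734, 286, 39]) cube([69, 21, 1530]);
translate([984, 286, 39]) cube([69, 21, 1530]);
translate([1234, 286, 39]) cube([69, 21, 1530]);
translate([1484, 286, 39]) cube([69, 21, 1530]);
translate([1734, 286, 39]) cube([69, 21, 1530]);
translate([1984, 286, 39]) cube([69, 21, 1530]);


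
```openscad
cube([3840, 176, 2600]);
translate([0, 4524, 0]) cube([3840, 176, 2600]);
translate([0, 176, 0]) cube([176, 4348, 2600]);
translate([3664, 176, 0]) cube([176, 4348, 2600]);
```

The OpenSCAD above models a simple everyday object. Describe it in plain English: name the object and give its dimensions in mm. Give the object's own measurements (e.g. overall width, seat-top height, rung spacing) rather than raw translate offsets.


The wall frame of a small rectangular building: four walls, each 2600 mm tall and 176 mm thick, enclosing a footprint 3840 mm (x) by 4700 mm (y) outside-to-outside, with no floor or roof. The front and back walls (the −y and +y sides) span the full width; the two side walls fit between them.


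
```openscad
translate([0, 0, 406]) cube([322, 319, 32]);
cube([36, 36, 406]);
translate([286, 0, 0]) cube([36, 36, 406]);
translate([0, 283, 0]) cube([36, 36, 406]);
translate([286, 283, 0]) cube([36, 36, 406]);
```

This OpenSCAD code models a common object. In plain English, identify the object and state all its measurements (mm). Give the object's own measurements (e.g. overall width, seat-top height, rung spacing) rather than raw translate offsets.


A four-legged stool. The seat is a 322×319×32 mm slab whose top surface is at z = 438 mm; four square legs, each 36×36 mm in cross-section, run from the floor (z = 0) to the underside of the seat, each flush with a corner of the seat.


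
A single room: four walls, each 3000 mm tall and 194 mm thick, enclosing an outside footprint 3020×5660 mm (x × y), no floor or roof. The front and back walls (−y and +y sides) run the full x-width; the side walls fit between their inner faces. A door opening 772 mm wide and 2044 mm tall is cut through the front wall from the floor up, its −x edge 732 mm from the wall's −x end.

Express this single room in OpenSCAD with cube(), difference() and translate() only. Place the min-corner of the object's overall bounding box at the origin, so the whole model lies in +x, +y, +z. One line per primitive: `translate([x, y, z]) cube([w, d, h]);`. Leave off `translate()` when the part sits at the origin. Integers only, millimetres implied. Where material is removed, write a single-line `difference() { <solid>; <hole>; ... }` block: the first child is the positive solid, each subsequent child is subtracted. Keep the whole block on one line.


difference() { cube([3020, 194, 3000]); translate([732, 0, 0]) cube([772, 194, 2044]); }
translate([0, 5466, 0]) cube([3020, 194, 3000]);
translate([0, 194, 0]) cube([194, 5272, 3000]);
translate([2826, 194, 0]) cube([194, 5272, 3000]);


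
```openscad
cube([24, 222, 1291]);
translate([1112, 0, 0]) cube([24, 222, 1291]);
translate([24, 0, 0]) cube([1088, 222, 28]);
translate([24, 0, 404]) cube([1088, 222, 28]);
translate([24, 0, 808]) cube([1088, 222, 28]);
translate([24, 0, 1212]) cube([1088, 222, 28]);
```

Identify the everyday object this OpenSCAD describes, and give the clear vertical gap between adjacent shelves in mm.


A bookshelf. The clear shelf gap is 376 mm.

Two tall side panels with 4 horizontal boards between them — a bookshelf. The first two shelf undersides are at z = 0 and z = 404; with shelf thickness 28, the clear gap is 404 − 0 − 28 = 376 mm.


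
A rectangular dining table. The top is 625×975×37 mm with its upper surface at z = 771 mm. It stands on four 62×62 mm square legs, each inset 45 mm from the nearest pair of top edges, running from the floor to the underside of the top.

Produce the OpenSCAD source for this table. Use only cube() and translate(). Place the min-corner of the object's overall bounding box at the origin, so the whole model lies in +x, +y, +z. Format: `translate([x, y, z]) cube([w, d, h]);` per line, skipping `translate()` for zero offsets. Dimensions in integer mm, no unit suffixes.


translate([0, 0, 734]) cube([625, 975, 37]);
translate([45, 45, 0]) cube([62, 62, 734]);
translate([518, 45, 0]) cube([62, 62, 734]);
translate([45, 868, 0]) cube([62, 62, 734]);
translate([518, 868, 0]) cube([62, 62, 734]);


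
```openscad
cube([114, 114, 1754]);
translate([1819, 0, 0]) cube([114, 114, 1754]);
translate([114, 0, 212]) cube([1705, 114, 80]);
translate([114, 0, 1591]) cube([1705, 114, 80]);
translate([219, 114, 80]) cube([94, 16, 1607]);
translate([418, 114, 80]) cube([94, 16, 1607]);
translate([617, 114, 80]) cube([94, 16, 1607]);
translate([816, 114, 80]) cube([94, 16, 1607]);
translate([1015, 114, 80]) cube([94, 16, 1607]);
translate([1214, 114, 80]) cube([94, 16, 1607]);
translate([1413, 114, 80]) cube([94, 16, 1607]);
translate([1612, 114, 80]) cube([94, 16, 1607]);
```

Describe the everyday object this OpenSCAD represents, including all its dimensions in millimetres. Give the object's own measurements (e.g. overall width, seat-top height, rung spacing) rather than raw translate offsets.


A fence section. Two 114×114 mm posts, 1754 mm tall, stand on the floor with a clear span of 1705 mm between their inner faces. Two horizontal rails of 114×80 mm section span the gap between the posts with their undersides at z = 212 mm and z = 1591 mm, flush with the posts' −y face. 8 pickets, each 94 mm wide, 16 mm thick and 1607 mm tall, are fixed to the +y face of the rails with their bottoms at z = 80 mm, spaced across the span with a 105 mm gap after the −x post and between neighbouring pickets, with 113 mm left before the +x post.


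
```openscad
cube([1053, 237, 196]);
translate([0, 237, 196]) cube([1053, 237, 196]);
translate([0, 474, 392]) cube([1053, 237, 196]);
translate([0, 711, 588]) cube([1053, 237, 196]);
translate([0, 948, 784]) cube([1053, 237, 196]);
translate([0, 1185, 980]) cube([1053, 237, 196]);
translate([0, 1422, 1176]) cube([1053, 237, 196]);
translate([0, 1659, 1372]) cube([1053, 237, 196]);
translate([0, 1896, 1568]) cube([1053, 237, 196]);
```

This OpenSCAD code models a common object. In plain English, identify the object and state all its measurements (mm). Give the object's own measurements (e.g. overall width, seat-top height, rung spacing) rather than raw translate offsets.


A straight staircase of 9 solid steps. Each step is 1053 mm wide (x), 237 mm deep (y, the going) and 196 mm tall (the rise). The first step rests on the floor; each subsequent step sits one going further in +y and one rise higher in +z, directly behind and above the previous step with no overlap.


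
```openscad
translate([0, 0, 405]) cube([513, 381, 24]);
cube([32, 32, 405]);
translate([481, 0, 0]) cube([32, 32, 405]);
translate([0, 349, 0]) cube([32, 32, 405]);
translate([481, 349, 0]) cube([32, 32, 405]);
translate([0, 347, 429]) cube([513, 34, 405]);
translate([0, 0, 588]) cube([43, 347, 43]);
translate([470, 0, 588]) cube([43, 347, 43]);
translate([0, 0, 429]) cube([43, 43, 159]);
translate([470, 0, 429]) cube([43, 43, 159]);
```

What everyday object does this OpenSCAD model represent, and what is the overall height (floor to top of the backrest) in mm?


A chair. The overall height is 834 mm.

A slab on four corner posts with a tall panel at the back — a chair. The seat slab sits at z = 405 with thickness 24, and the 405 mm backrest starts at the seat top, so the overall height is 405 + 24 + 405 = 834 mm.


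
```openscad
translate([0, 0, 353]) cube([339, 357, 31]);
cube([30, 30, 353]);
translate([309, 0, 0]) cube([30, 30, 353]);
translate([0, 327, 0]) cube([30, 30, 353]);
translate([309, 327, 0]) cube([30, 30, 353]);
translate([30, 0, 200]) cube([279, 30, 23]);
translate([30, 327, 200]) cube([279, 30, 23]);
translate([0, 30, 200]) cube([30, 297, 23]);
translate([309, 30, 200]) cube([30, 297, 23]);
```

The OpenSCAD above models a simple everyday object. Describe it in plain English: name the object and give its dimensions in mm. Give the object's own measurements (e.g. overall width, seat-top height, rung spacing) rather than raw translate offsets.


A simple wooden stool: a rectangular seat 339 mm (x) by 357 mm (y), 31 mm thick, top face at z = 384 mm, on four square legs, each 30×30 mm in cross-section. The legs rest on z = 0, each flush with a corner of the seat. Four stretchers, 30 mm wide and 23 mm tall, connect adjacent legs with their undersides at z = 200 mm, each running between the inner faces of the legs it joins and aligned with the legs' outer faces on the other axis.


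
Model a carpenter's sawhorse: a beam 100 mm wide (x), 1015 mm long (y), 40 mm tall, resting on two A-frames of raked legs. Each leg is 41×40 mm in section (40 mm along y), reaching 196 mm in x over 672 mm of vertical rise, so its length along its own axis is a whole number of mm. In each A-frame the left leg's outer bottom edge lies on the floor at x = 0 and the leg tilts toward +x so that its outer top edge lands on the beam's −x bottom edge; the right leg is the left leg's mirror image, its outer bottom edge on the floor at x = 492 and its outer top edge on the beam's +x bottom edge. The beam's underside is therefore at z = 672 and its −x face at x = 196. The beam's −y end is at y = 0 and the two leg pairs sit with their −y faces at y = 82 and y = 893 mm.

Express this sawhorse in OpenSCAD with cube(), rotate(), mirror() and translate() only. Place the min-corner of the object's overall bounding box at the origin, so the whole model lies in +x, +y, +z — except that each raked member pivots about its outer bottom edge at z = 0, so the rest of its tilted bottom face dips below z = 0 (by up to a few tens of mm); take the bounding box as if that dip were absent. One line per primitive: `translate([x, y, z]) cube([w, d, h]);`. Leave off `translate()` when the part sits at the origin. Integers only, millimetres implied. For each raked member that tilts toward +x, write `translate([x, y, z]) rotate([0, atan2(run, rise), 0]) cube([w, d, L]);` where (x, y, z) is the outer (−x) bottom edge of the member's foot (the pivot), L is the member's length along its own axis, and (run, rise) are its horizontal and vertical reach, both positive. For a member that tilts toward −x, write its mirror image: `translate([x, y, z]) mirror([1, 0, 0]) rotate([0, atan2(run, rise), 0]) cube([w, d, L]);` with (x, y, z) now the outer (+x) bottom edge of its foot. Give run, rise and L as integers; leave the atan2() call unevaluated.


translate([196, 0, 672]) cube([100, 1015, 40]);
translate([0, 82, 0]) rotate([0, atan2(196, 672), 0]) cube([41, 40, 700]);
translate([492, 82, 0]) mirror([1, 0, 0]) rotate([0, atan2(196, 672), 0]) cube([41, 40, 700]);
translate([0, 893, 0]) rotate([0, atan2(196, 672), 0]) cube([41, 40, 700]);
translate([492, 893, 0]) mirror([1, 0, 0]) rotate([0, atan2(196, 672), 0]) cube([41, 40, 700]);


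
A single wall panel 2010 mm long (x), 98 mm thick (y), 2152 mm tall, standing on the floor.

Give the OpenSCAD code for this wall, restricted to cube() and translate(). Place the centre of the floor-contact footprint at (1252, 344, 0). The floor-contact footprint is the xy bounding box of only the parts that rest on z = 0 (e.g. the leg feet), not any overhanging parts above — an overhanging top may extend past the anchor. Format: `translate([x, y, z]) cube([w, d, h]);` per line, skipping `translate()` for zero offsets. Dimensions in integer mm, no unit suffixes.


translate([247, 295, 0]) cube([2010, 98, 2152]);


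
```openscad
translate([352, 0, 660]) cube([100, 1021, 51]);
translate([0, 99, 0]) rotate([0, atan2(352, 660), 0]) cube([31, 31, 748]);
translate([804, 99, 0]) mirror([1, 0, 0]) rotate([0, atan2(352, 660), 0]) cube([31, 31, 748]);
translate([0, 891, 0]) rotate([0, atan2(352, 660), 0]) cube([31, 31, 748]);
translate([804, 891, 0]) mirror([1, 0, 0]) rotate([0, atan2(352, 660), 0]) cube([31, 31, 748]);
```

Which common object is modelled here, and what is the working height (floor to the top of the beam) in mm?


A sawhorse. The overall height is 711 mm.

A beam across two mirrored pairs of raked legs — a sawhorse. The beam's underside is at z = 660 (matching the legs' vertical rise in atan2(352, 660)) and the beam is 51 mm tall, so its top is at 660 + 51 = 711 mm. The raked legs top out at the beam's underside, so that is the highest point.


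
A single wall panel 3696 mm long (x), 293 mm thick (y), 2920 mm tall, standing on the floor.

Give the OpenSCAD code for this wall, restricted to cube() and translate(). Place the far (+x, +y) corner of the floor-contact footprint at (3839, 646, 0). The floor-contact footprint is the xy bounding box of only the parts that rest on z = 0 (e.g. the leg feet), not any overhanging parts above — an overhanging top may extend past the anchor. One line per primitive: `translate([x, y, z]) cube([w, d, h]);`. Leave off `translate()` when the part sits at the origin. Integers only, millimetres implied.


translate([143, 353, 0]) cube([3696, 293, 2920]);


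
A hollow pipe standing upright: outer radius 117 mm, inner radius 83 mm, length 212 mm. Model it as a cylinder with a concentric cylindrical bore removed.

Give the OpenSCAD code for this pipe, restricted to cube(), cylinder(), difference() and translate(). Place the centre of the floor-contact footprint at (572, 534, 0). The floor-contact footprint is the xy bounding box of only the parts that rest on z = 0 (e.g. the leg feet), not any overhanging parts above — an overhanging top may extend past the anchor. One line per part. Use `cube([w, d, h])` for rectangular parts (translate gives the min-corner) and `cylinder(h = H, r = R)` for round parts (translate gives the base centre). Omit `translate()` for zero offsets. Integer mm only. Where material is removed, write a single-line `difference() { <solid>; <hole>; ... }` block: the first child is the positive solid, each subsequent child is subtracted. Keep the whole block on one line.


difference() { translate([572, 534, 0]) cylinder(h = 212, r = 117); translate([572, 534, 0]) cylinder(h = 212, r = 83); }


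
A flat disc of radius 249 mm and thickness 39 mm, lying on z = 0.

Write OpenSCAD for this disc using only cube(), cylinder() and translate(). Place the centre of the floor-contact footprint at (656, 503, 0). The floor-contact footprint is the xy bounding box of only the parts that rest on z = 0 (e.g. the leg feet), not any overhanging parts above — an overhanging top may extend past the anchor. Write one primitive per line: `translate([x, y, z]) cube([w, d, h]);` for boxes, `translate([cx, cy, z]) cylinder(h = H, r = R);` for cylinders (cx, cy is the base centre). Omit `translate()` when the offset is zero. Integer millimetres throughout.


translate([656, 503, 0]) cylinder(h = 39, r = 249);


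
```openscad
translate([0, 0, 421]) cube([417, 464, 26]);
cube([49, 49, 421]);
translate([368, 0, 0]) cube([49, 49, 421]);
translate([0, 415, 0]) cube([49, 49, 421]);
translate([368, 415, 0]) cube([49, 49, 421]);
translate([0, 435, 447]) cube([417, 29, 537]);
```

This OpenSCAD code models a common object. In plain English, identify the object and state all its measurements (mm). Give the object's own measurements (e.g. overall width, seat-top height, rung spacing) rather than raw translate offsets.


A chair. The seat is a 417×464×26 mm slab with its top at z = 447 mm, on four 49×49 mm corner legs (flush with the seat edges, standing on z = 0). A flat backrest 29 mm thick, 537 mm tall, spans the full seat width and rises from the seat top along its +y edge, rear face flush with the rear of the seat.


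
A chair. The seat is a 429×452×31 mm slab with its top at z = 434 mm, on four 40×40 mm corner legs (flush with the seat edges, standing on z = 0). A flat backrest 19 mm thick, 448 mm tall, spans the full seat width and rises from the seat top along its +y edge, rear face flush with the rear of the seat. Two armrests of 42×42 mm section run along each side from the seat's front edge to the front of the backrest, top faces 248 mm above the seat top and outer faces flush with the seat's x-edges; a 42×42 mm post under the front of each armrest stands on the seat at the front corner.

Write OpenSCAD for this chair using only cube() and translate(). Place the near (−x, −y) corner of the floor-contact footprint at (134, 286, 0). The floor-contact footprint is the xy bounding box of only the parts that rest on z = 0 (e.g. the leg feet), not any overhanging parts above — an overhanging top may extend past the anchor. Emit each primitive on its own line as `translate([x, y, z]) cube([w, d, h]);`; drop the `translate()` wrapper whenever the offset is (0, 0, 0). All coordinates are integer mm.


// leg_h = 434 - 31 = 403
// arm post h = 248 - 42 = 206
translate([134, 286, 403]) cube([429, 452, 31]);
translate([134, 286, 0]) cube([40, 40, 403]);
translate([523, 286, 0]) cube([40, 40, 403]);
translate([134, 698, 0]) cube([40, 40, 403]);
translate([523, 698, 0]) cube([40, 40, 403]);
translate([134, 719, 434]) cube([429, 19, 448]);
translate([134, 286, 640]) cube([42, 433, 42]);
translate([521, 286, 640]) cube([42, 433, 42]);
translate([134, 286, 434]) cube([42, 42, 206]);
translate([521, 286, 434]) cube([42, 42, 206]);
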